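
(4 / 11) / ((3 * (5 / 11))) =4 / 15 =0.27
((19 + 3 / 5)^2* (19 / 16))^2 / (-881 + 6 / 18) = -6243279483 / 26420000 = -236.31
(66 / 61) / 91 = 66 / 5551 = 0.01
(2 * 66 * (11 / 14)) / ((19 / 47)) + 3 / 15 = 256.76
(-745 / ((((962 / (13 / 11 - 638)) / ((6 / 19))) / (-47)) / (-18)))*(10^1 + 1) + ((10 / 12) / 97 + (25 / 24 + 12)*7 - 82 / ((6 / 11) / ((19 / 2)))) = 30806206164125 / 21275592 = 1447960.00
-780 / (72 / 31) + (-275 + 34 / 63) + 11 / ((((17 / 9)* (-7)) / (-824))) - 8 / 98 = 1126609 / 14994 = 75.14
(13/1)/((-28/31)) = -403/28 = -14.39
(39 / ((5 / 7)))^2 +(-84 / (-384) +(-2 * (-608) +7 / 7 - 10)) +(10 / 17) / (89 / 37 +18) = 8601313801 / 2053600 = 4188.41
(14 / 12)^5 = 16807 / 7776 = 2.16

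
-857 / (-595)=857 / 595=1.44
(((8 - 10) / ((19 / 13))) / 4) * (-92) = 598 / 19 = 31.47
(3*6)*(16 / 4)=72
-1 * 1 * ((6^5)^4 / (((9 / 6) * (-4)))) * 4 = 2437438960041984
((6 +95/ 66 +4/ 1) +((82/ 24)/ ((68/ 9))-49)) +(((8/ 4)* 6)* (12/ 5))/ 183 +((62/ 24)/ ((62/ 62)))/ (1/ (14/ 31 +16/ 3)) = -180740911/ 8213040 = -22.01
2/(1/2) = 4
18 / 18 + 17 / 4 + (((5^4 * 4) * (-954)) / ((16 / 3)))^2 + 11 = 199976660172.50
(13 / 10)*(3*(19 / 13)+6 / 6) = 7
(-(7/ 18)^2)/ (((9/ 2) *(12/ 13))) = -0.04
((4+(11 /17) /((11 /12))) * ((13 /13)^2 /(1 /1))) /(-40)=-0.12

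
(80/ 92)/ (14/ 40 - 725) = -400/ 333339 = -0.00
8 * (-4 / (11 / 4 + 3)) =-5.57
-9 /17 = -0.53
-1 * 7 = -7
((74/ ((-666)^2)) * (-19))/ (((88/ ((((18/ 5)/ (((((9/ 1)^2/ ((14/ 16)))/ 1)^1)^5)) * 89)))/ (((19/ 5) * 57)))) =-10259849957/ 27901059095730585600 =-0.00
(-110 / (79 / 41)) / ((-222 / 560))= 1262800 / 8769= 144.01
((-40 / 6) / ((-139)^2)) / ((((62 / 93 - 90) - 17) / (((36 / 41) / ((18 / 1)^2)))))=20 / 2274294231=0.00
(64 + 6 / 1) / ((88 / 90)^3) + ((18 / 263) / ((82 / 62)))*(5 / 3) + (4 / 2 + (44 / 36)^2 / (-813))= 2327793995850365 / 30244276754208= 76.97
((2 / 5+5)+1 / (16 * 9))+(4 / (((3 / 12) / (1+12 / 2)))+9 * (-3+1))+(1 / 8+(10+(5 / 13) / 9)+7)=363713 / 3120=116.57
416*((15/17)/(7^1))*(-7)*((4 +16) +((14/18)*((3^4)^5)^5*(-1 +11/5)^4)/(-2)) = 324168337520269271131285758933537655559444014462852992/2125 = 152549805891891421708840400000000000000000000000000.00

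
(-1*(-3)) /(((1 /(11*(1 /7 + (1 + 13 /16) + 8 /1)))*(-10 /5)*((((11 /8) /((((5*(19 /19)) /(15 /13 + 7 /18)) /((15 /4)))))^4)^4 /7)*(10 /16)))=-1.09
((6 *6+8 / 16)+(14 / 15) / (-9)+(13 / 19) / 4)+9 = 467521 / 10260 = 45.57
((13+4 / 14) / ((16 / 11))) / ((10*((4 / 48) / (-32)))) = -350.74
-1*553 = -553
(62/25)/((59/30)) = 372/295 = 1.26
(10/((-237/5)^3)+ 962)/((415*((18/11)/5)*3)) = 70434065548/29832310773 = 2.36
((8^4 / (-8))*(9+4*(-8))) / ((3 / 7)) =82432 / 3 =27477.33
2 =2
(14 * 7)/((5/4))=392/5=78.40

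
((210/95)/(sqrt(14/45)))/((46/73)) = 657 * sqrt(70)/874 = 6.29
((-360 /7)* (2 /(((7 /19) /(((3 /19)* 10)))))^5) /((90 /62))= -192844800000 /117649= -1639153.75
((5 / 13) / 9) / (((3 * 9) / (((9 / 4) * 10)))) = 25 / 702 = 0.04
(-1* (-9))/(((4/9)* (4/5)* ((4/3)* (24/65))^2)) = 1711125/16384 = 104.44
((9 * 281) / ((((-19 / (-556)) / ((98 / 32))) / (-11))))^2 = 6215521957339.63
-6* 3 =-18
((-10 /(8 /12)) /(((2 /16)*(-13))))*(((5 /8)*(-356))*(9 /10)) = -24030 /13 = -1848.46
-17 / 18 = -0.94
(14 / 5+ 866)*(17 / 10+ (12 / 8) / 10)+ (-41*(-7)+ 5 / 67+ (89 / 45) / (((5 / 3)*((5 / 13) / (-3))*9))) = 142709461 / 75375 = 1893.33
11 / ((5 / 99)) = 1089 / 5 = 217.80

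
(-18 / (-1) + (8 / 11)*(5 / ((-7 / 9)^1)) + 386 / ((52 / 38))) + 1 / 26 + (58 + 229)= 1166045 / 2002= 582.44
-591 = -591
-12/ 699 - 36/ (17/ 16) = -134276/ 3961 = -33.90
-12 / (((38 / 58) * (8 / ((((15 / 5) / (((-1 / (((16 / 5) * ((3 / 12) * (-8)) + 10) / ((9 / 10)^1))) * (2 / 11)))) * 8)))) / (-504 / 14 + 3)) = -757944 / 19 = -39891.79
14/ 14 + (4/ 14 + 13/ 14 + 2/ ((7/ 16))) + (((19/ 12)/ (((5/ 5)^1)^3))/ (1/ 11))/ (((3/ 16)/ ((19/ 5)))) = 226651/ 630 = 359.76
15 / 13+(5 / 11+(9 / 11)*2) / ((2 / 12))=1959 / 143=13.70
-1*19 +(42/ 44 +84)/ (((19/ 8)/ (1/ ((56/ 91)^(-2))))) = -192635/ 35321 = -5.45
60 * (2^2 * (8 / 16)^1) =120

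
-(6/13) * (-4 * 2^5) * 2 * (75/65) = 23040/169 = 136.33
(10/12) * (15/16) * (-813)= -20325/32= -635.16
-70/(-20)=7/2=3.50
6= 6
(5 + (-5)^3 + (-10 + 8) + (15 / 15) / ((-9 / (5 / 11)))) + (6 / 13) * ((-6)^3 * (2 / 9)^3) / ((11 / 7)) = -157975 / 1287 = -122.75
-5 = -5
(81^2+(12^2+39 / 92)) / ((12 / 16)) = 205633 / 23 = 8940.57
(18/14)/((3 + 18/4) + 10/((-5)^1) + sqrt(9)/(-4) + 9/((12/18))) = 0.07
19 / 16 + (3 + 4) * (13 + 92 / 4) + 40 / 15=12281 / 48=255.85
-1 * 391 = -391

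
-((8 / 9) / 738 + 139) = -461623 / 3321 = -139.00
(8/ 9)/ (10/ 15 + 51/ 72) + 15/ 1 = 1549/ 99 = 15.65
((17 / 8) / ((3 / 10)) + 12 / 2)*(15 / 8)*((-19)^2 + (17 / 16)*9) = 4654265 / 512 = 9090.36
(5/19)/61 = 5/1159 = 0.00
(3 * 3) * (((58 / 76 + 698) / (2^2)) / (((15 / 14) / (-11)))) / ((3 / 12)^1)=-6133743 / 95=-64565.72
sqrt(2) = 1.41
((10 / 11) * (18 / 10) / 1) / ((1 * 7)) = 0.23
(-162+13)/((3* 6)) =-149/18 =-8.28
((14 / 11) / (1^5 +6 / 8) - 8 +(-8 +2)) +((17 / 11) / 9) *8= -1178 / 99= -11.90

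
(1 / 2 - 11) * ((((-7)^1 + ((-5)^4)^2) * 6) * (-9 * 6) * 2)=2657764872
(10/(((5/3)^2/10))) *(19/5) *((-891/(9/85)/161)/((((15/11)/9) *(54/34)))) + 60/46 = -1039902/35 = -29711.49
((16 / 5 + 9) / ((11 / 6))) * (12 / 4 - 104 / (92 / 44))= -78690 / 253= -311.03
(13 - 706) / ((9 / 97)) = -7469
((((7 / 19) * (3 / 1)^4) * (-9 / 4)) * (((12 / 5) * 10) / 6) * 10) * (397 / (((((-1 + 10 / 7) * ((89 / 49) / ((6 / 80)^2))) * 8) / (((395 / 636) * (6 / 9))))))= -398.77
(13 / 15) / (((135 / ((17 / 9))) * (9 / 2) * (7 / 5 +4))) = 442 / 885735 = 0.00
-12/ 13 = -0.92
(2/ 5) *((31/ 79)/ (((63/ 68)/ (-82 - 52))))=-564944/ 24885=-22.70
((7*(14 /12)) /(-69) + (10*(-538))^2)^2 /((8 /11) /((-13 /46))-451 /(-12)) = 20533634099779710280943 /858079791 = 23929749092272.60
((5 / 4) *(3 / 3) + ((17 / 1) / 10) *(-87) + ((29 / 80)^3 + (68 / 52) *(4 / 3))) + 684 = 10765571971 / 19968000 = 539.14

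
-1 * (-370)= 370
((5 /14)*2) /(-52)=-5 /364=-0.01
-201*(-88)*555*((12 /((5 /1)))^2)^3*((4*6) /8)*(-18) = -316579613442048 /3125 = -101305476301.46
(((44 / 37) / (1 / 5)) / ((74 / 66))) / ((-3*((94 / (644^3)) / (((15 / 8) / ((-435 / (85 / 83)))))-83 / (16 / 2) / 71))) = 487596136165600 / 40328771067237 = 12.09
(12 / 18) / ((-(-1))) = 2 / 3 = 0.67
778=778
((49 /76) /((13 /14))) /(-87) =-343 /42978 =-0.01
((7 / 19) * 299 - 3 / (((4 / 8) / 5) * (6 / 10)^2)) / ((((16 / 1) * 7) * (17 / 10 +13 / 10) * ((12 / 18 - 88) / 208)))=-19877 / 104538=-0.19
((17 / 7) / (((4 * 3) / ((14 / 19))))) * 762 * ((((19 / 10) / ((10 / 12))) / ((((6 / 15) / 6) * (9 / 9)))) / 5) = 777.24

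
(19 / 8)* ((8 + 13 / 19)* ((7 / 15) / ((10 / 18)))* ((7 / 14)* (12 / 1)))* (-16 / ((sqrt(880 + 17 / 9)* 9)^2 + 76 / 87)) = -9396 / 403555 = -0.02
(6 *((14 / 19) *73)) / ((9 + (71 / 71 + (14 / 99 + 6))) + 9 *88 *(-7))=-0.06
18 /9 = 2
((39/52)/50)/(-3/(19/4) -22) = -57/86000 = -0.00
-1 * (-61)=61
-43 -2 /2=-44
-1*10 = -10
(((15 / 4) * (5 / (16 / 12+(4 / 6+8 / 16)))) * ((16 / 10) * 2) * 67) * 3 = 4824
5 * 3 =15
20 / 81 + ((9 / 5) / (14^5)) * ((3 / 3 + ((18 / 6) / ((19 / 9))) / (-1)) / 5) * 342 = 16800439 / 68068350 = 0.25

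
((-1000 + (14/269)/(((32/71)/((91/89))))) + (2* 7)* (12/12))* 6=-1132943967/191528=-5915.29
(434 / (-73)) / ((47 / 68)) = -29512 / 3431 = -8.60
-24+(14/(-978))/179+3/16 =-33349423/1400496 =-23.81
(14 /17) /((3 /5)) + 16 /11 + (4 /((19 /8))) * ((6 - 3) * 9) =514838 /10659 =48.30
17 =17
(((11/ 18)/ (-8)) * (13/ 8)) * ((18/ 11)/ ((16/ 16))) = -13/ 64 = -0.20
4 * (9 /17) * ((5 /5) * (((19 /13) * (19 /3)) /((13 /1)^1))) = 4332 /2873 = 1.51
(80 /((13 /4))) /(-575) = -0.04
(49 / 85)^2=2401 / 7225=0.33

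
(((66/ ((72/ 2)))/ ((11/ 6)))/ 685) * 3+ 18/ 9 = 1373/ 685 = 2.00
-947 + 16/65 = -61539/65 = -946.75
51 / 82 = 0.62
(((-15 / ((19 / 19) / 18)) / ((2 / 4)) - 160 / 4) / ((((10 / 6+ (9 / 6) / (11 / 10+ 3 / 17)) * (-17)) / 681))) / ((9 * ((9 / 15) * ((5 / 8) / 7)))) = 159993232 / 9435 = 16957.42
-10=-10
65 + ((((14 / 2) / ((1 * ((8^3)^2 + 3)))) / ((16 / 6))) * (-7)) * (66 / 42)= 136316209 / 2097176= 65.00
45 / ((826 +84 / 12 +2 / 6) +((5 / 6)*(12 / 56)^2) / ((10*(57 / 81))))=2010960 / 37240243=0.05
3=3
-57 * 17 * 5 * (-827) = 4006815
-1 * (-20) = 20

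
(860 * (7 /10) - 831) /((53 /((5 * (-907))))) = 1038515 /53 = 19594.62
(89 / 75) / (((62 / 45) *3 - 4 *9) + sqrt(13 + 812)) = -42542 / 214295 - 1335 *sqrt(33) / 42859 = -0.38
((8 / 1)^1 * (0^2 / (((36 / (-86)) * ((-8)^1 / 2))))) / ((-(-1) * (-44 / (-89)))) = 0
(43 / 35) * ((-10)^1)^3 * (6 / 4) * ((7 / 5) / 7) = -2580 / 7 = -368.57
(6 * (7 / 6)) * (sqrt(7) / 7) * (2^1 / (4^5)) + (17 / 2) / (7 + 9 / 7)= sqrt(7) / 512 + 119 / 116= 1.03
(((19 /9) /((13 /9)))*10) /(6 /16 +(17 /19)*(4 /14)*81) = 202160 /291603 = 0.69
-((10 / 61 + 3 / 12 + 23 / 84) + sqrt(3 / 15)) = -881 / 1281 - sqrt(5) / 5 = -1.13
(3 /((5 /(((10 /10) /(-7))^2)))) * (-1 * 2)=-6 /245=-0.02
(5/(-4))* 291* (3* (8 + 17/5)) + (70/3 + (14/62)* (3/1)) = -4618841/372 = -12416.24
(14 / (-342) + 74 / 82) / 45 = 1208 / 63099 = 0.02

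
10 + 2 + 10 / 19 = 238 / 19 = 12.53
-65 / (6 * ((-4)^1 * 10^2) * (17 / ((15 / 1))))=13 / 544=0.02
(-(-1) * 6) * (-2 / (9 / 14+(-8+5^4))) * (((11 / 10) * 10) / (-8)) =231 / 8647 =0.03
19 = 19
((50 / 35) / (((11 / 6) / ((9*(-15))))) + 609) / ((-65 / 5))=-38793 / 1001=-38.75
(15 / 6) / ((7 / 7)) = 5 / 2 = 2.50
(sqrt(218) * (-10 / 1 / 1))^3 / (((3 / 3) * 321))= -218000 * sqrt(218) / 321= -10027.20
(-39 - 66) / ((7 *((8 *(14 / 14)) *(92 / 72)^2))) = -1215 / 1058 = -1.15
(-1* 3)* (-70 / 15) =14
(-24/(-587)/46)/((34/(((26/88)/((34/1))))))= 39/171678716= 0.00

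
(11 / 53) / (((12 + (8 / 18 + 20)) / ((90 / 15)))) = 297 / 7738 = 0.04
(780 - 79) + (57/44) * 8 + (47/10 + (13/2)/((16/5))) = 1263847/1760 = 718.09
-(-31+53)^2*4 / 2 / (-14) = 484 / 7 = 69.14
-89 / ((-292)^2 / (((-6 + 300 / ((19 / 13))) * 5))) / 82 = -842385 / 66420656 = -0.01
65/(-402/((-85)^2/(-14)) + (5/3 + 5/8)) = 11271000/532447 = 21.17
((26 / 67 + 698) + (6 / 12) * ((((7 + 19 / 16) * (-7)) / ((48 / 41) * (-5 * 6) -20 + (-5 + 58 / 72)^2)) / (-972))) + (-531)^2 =906359579144225 / 3206543352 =282659.39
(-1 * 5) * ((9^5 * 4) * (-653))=771179940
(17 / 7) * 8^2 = 1088 / 7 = 155.43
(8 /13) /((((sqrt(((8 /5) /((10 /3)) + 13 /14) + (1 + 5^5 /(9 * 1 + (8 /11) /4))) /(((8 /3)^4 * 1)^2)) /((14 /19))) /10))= 626.30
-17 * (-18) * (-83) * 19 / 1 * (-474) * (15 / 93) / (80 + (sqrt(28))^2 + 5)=1143671940 / 3503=326483.57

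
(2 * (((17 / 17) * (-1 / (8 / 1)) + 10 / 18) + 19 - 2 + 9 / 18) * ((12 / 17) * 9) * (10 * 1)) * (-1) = -38730 / 17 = -2278.24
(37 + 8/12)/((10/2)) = 113/15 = 7.53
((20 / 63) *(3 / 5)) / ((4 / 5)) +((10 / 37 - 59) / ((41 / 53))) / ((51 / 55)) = -359440 / 4403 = -81.64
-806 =-806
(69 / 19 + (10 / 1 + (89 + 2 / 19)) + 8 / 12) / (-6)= -2947 / 171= -17.23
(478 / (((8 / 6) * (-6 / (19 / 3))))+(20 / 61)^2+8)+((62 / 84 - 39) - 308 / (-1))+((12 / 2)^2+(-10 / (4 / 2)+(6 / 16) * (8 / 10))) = -36086073 / 520940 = -69.27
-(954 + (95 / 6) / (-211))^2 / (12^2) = -1458464413561 / 230796864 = -6319.26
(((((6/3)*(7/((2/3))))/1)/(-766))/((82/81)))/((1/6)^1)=-5103/31406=-0.16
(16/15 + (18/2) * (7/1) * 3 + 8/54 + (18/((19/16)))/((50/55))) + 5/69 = 12209662/58995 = 206.96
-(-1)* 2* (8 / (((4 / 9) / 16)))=576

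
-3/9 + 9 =26/3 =8.67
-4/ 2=-2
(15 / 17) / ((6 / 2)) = 5 / 17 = 0.29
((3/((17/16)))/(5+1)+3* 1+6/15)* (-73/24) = -24017/2040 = -11.77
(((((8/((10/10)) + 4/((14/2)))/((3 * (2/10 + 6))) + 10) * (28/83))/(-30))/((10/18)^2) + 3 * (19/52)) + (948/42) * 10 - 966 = -17316529949/23414300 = -739.57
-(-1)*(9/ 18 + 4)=9/ 2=4.50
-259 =-259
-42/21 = -2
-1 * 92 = -92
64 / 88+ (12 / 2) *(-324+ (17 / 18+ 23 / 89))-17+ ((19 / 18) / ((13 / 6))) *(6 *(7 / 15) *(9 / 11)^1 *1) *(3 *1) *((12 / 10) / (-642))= -199474351298 / 102134175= -1953.06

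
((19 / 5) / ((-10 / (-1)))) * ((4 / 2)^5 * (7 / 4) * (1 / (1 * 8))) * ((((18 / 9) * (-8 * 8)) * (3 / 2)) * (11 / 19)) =-7392 / 25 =-295.68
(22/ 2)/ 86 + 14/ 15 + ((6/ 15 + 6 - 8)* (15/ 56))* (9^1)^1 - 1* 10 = -115547/ 9030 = -12.80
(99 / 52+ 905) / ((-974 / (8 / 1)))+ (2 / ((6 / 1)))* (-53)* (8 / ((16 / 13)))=-4645013 / 37986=-122.28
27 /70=0.39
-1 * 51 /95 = -51 /95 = -0.54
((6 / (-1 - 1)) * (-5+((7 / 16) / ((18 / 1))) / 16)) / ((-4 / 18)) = -69099 / 1024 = -67.48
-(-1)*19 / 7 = 19 / 7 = 2.71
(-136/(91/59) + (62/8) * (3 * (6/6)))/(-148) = 23633/53872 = 0.44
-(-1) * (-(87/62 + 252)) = -15711/62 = -253.40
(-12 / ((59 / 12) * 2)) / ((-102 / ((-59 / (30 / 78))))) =-156 / 85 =-1.84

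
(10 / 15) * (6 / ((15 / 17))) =68 / 15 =4.53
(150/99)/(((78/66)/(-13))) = -50/3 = -16.67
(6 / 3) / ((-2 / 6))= -6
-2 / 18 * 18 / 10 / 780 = -0.00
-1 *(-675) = 675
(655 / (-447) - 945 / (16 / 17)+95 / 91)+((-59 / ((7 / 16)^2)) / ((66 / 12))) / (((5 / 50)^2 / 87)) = -24485324138465 / 50114064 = -488591.87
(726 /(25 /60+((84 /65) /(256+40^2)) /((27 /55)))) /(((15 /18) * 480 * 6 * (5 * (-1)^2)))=410553 /2837125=0.14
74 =74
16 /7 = 2.29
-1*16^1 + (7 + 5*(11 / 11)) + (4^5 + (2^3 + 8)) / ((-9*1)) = -1076 / 9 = -119.56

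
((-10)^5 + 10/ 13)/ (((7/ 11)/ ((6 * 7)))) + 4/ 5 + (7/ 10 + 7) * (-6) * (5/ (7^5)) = -1030020953993/ 156065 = -6599948.44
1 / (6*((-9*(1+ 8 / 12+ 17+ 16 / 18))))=-1 / 1056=-0.00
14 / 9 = 1.56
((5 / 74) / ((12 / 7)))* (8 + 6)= 245 / 444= 0.55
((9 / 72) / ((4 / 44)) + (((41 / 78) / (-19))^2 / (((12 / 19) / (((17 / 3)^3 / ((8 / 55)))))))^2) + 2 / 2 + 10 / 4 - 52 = -44.83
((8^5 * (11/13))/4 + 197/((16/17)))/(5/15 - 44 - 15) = -4455987/36608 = -121.72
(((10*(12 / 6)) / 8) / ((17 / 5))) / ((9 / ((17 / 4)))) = 25 / 72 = 0.35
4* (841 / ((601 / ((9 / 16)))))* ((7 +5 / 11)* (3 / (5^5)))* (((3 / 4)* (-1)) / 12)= -930987 / 661100000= -0.00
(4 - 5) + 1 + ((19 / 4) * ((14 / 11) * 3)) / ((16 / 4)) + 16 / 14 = 3497 / 616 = 5.68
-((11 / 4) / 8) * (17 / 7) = -187 / 224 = -0.83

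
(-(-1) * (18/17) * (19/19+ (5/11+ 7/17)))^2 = 39463524/10106041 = 3.90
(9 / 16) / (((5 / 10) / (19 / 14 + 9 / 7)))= 333 / 112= 2.97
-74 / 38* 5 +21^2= 8194 / 19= 431.26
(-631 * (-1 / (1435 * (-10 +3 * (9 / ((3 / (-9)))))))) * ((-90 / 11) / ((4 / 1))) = 5679 / 574574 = 0.01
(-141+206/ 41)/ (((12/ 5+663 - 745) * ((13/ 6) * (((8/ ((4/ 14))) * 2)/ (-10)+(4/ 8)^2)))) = -1672500/ 11349169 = -0.15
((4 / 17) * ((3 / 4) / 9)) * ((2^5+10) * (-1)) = -0.82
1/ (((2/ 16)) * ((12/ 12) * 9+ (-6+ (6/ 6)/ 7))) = 28/ 11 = 2.55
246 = 246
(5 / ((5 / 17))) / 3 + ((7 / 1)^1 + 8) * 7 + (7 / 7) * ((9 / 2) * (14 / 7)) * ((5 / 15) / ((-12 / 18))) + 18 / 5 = 3293 / 30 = 109.77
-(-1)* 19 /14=19 /14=1.36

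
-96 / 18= -16 / 3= -5.33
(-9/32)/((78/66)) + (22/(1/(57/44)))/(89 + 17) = 681/22048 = 0.03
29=29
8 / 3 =2.67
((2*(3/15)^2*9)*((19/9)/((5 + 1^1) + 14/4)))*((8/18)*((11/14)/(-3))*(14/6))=-88/2025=-0.04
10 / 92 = 5 / 46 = 0.11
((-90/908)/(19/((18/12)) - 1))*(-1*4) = 54/1589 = 0.03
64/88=8/11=0.73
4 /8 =1 /2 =0.50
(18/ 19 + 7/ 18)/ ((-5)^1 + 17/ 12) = -914/ 2451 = -0.37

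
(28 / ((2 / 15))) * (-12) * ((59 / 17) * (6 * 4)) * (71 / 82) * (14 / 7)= -253350720 / 697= -363487.40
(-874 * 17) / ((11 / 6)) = -89148 / 11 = -8104.36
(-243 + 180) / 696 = -21 / 232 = -0.09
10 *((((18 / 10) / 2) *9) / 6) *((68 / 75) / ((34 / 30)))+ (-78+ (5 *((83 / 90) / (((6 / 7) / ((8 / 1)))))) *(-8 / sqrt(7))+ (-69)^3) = -1642881 / 5 - 1328 *sqrt(7) / 27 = -328706.33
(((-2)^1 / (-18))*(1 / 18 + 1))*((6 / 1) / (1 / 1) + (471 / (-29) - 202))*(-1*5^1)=584725 / 4698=124.46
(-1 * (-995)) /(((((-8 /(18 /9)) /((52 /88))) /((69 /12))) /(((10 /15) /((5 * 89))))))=-1.27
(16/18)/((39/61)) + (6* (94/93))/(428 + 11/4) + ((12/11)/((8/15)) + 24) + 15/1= 17508659501/412455186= 42.45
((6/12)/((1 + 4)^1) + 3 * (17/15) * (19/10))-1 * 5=39/25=1.56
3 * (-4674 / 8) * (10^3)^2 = -1752750000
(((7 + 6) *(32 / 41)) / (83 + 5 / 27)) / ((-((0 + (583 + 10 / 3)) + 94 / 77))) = -1297296 / 6249186175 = -0.00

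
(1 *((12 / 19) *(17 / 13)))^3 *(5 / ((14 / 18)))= 382034880 / 105484561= 3.62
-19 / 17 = -1.12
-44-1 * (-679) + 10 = 645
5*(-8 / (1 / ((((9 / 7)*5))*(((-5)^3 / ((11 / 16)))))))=3600000 / 77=46753.25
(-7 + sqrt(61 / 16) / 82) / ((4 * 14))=-1 / 8 + sqrt(61) / 18368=-0.12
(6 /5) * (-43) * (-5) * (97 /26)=12513 /13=962.54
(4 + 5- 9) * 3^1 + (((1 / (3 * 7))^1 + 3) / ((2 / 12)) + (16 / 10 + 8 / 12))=2158 / 105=20.55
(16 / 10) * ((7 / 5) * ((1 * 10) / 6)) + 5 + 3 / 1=176 / 15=11.73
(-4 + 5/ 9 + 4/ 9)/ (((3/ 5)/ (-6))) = 30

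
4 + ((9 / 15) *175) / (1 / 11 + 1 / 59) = 977.50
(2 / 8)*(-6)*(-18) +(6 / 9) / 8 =325 / 12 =27.08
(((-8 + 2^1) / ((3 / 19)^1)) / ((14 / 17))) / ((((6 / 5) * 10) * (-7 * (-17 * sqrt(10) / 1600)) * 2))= -380 * sqrt(10) / 147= -8.17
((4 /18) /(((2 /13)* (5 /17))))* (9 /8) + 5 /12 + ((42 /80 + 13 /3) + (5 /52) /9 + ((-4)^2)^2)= 624337 /2340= 266.81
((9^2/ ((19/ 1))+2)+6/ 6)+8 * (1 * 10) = 1658/ 19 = 87.26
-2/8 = -1/4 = -0.25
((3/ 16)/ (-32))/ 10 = -3/ 5120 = -0.00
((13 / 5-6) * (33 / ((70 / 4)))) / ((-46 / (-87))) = -48807 / 4025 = -12.13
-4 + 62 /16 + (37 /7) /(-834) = -3067 /23352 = -0.13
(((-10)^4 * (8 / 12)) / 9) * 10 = 200000 / 27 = 7407.41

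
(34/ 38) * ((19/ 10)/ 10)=0.17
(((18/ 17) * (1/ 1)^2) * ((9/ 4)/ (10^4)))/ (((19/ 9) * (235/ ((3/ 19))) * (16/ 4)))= 2187/ 115375600000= 0.00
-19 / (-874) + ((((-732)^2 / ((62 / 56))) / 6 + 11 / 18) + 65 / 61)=31574629850 / 391437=80663.38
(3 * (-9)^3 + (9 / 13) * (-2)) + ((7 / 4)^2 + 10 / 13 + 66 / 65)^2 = -2341545119 / 1081600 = -2164.89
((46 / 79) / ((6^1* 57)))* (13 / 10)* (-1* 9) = -0.02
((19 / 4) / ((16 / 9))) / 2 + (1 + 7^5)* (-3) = -6454101 / 128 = -50422.66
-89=-89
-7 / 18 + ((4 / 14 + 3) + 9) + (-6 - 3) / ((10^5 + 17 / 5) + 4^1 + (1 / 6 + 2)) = 4497396193 / 378036162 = 11.90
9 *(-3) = -27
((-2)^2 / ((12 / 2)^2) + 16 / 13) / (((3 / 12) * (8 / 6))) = 157 / 39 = 4.03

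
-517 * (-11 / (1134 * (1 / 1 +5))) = 5687 / 6804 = 0.84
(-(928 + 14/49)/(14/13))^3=-75349294606053/117649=-640458436.59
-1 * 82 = -82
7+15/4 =10.75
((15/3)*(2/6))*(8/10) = 4/3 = 1.33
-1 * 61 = -61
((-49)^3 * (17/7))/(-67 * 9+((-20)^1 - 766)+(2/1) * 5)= 207.19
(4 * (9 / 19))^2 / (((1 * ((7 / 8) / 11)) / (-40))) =-1805.27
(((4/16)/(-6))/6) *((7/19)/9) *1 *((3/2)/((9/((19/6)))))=-7/46656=-0.00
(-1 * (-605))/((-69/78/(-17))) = 267410/23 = 11626.52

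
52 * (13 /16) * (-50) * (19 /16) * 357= -28658175 /32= -895567.97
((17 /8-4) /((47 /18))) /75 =-9 /940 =-0.01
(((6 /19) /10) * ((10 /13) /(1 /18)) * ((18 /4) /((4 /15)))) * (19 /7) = 3645 /182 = 20.03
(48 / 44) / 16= 3 / 44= 0.07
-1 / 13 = -0.08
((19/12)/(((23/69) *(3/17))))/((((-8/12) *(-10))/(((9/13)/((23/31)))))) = 90117/23920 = 3.77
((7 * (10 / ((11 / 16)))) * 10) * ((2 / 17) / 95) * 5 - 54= -169462 / 3553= -47.70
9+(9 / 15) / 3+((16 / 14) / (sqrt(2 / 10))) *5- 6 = 16 / 5+40 *sqrt(5) / 7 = 15.98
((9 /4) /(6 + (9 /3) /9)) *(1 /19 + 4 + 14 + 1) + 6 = 9219 /722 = 12.77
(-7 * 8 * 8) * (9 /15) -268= -2684 /5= -536.80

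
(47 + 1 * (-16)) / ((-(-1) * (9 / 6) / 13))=806 / 3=268.67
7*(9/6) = 21/2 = 10.50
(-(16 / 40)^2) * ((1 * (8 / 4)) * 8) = -64 / 25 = -2.56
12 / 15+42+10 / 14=43.51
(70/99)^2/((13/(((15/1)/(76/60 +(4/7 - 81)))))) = -214375/29418246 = -0.01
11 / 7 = 1.57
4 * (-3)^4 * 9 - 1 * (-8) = 2924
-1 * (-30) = 30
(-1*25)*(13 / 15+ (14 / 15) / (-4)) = -15.83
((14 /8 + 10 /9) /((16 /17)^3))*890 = 225187355 /73728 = 3054.30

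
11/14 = 0.79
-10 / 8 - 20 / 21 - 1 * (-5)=235 / 84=2.80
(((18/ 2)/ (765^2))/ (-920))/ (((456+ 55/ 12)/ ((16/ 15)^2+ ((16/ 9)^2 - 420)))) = 420898/ 27897895209375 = 0.00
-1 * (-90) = 90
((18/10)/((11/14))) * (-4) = -504/55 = -9.16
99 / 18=11 / 2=5.50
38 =38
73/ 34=2.15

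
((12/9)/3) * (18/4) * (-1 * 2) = -4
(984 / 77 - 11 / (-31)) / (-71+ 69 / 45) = -470265 / 2487254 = -0.19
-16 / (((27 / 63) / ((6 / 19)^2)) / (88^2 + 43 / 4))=-10422384 / 361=-28870.87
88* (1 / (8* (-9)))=-11 / 9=-1.22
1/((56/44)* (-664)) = -11/9296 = -0.00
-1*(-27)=27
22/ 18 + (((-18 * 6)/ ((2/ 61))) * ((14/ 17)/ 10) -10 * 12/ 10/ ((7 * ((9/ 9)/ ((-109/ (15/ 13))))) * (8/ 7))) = -196373/ 1530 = -128.35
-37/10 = -3.70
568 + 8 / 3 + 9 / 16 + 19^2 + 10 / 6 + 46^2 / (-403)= 17963713 / 19344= 928.65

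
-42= -42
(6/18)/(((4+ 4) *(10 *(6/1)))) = 1/1440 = 0.00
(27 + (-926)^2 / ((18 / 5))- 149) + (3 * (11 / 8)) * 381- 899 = 17189165 / 72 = 238738.40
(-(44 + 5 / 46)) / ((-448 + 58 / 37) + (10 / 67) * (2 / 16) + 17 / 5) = 0.10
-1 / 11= -0.09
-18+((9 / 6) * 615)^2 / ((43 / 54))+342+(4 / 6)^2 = 827429195 / 774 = 1069029.97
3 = 3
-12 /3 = -4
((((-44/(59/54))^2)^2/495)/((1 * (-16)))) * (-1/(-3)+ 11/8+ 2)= -74612111904/60586805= -1231.49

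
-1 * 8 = -8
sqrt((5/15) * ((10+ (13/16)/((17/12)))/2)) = sqrt(73338)/204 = 1.33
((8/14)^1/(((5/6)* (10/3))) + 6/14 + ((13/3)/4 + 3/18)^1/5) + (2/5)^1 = 899/700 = 1.28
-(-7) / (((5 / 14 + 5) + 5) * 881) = 98 / 127745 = 0.00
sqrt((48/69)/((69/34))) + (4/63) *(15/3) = 20/63 + 4 *sqrt(102)/69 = 0.90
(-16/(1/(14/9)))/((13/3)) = -5.74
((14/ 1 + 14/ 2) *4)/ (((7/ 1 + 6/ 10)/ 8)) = 1680/ 19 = 88.42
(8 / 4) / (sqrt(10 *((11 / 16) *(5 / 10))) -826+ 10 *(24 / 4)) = -24512 / 9388041 -8 *sqrt(55) / 9388041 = -0.00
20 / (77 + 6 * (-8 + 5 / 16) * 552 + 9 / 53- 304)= -212 / 272291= -0.00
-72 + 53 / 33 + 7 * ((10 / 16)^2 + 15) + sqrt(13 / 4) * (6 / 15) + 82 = sqrt(13) / 5 + 252047 / 2112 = 120.06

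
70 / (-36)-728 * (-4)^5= 13418461 / 18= 745470.06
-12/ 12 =-1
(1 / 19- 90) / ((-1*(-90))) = -1709 / 1710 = -1.00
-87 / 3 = -29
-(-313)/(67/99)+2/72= 1115599/2412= 462.52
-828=-828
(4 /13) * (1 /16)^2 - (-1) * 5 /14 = 2087 /5824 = 0.36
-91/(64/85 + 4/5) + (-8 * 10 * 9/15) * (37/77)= -75457/924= -81.66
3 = 3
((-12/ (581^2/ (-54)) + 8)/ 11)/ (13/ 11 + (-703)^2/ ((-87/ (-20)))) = 234998832/ 36702032316271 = 0.00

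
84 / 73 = 1.15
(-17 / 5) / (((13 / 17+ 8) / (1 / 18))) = -0.02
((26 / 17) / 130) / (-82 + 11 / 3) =-3 / 19975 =-0.00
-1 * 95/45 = -19/9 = -2.11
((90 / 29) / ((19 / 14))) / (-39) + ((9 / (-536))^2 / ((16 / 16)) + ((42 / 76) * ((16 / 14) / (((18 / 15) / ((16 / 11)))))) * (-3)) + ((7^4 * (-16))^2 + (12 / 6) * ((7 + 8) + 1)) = 33407310212469790617 / 22636913728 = 1475789085.64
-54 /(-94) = 27 /47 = 0.57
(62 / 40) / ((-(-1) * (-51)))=-31 / 1020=-0.03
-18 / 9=-2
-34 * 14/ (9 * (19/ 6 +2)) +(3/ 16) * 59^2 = 955967/ 1488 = 642.45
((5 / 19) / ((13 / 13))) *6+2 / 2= 49 / 19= 2.58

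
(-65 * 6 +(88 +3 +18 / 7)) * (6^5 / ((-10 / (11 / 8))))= 2218590 / 7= 316941.43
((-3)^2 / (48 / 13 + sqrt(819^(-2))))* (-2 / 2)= -7371 / 3025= -2.44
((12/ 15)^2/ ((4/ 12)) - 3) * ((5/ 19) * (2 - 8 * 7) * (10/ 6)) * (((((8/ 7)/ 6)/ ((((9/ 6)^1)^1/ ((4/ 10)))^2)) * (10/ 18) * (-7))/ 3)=-128/ 285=-0.45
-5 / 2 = -2.50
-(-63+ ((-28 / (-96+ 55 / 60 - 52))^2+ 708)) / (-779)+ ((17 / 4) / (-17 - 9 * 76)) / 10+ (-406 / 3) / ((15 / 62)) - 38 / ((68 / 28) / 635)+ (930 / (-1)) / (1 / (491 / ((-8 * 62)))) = -4983690019446605059 / 520554639549150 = -9573.81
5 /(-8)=-5 /8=-0.62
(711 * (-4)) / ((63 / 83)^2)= -2176924 / 441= -4936.34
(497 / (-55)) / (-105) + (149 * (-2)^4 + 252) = 2174771 / 825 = 2636.09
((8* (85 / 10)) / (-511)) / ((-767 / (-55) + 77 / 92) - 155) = 344080 / 362555011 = 0.00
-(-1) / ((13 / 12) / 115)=106.15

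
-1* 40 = -40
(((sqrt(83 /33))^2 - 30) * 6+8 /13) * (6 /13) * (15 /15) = -140964 /1859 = -75.83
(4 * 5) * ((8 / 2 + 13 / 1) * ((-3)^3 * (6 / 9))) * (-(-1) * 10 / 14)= -30600 / 7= -4371.43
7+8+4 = 19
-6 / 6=-1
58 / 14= 29 / 7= 4.14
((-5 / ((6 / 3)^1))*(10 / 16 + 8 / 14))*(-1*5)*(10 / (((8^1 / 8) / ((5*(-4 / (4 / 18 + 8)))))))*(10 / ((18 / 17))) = -3559375 / 1036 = -3435.69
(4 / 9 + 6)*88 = 5104 / 9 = 567.11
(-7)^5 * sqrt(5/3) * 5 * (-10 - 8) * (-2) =-1008420 * sqrt(15) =-3905593.87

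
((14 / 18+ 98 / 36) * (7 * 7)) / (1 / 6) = 1029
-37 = -37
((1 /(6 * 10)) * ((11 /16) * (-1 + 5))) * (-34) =-187 /120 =-1.56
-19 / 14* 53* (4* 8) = -16112 / 7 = -2301.71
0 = 0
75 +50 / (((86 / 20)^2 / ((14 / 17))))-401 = -10177158 / 31433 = -323.77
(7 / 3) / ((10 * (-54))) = -7 / 1620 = -0.00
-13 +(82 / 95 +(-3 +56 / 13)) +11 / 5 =-10657 / 1235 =-8.63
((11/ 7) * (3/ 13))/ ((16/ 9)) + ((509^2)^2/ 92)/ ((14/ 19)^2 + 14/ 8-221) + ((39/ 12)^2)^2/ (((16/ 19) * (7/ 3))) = -9031757180990459089/ 2707442110464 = -3335900.39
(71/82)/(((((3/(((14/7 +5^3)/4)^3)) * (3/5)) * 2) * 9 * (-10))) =-145435193/1700352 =-85.53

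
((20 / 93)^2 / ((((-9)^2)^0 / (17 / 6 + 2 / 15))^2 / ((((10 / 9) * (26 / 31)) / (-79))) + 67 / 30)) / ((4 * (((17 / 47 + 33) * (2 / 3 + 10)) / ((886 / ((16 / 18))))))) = -2412000937125 / 551052119629312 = -0.00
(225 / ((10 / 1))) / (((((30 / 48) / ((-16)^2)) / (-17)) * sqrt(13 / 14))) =-156672 * sqrt(182) / 13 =-162586.22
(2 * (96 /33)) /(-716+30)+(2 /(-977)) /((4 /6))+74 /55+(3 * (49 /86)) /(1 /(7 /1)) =21079942759 /1585075030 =13.30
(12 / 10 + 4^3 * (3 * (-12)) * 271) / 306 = -2040.47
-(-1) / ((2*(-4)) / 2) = -1 / 4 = -0.25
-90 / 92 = -45 / 46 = -0.98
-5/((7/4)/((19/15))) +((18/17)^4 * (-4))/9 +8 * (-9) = -133611124/1753941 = -76.18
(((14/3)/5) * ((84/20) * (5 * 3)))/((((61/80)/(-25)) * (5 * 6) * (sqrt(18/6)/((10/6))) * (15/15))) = -19600 * sqrt(3)/549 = -61.84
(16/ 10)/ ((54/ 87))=116/ 45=2.58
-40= -40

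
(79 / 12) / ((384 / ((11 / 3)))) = 869 / 13824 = 0.06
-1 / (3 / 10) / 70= -1 / 21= -0.05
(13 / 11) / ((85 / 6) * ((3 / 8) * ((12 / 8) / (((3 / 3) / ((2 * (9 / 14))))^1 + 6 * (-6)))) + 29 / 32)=65936 / 37939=1.74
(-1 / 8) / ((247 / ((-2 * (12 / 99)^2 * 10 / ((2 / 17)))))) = 340 / 268983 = 0.00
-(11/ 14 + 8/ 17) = -299/ 238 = -1.26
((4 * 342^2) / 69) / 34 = 77976 / 391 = 199.43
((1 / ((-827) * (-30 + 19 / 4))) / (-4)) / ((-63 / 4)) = 4 / 5262201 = 0.00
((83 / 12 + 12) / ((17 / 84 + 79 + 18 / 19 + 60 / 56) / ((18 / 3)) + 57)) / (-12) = -30191 / 1350922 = -0.02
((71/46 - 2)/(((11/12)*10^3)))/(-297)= 7/4174500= 0.00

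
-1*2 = -2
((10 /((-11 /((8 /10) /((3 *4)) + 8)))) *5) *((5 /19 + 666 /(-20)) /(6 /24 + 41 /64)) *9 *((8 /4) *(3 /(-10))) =-13257024 /1805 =-7344.61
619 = 619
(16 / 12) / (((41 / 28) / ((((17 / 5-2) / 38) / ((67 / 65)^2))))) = 331240 / 10490793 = 0.03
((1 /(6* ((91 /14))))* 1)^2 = 1 /1521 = 0.00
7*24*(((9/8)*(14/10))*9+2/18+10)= 61201/15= 4080.07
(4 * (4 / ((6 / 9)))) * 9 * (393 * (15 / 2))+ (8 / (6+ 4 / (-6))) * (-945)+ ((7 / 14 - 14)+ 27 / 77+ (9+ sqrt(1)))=48913430 / 77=635239.35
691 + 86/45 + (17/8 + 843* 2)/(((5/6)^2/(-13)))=-2781791/90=-30908.79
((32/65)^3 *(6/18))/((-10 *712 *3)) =-2048/1099873125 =-0.00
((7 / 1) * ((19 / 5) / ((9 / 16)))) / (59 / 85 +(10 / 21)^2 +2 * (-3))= -1772624 / 190391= -9.31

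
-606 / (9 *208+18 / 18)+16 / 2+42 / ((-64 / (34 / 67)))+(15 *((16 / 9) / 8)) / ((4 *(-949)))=41972728445 / 5716366032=7.34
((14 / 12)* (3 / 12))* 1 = 7 / 24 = 0.29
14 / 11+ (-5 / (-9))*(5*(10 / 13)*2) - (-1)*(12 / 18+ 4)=13144 / 1287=10.21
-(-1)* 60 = 60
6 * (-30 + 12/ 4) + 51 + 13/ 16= -1763/ 16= -110.19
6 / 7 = 0.86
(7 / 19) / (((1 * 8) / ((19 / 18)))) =7 / 144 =0.05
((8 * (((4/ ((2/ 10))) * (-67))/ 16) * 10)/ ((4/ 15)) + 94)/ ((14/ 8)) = -100124/ 7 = -14303.43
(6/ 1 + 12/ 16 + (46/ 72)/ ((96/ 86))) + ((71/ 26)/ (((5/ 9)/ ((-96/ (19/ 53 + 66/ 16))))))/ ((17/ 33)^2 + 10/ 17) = -391326197071757/ 3374261616960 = -115.97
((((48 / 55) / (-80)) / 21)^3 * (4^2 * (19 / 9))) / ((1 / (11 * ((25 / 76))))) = -4 / 233454375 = -0.00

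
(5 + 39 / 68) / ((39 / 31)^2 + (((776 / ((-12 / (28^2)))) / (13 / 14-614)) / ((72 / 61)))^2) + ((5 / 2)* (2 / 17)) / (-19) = -4696688797798126859 / 327414012728170164140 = -0.01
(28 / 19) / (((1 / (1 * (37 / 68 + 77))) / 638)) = 23549218 / 323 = 72907.80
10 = 10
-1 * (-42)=42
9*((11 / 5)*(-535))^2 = 12467961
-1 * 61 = -61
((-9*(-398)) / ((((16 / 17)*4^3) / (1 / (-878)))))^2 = 927019809 / 202082615296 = 0.00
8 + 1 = 9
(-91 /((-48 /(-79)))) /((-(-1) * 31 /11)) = -79079 /1488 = -53.14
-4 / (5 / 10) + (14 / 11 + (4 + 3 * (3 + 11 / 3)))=190 / 11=17.27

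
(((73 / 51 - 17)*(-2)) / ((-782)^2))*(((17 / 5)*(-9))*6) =-7146 / 764405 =-0.01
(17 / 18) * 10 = 85 / 9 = 9.44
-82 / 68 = -1.21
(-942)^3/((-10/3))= 250769066.40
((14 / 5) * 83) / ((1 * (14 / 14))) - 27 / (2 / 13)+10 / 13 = 7497 / 130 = 57.67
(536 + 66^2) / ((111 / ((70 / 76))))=40.59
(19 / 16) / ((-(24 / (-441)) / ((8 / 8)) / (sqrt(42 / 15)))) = 2793 *sqrt(70) / 640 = 36.51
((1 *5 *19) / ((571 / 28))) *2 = 5320 / 571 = 9.32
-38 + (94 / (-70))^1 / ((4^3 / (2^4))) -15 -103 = -21887 / 140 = -156.34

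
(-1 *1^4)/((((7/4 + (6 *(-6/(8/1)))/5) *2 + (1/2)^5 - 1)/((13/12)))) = -40/27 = -1.48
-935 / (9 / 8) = -831.11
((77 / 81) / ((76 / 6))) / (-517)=-7 / 48222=-0.00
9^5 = 59049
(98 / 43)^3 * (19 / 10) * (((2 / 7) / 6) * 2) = 2554664 / 1192605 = 2.14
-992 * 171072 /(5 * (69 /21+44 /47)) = -18610808832 /2315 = -8039226.28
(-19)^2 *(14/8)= 2527/4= 631.75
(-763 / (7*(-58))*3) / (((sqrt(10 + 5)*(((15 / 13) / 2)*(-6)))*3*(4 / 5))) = -1417*sqrt(15) / 31320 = -0.18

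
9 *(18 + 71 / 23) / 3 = 1455 / 23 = 63.26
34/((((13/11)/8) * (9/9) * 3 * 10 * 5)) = 1496/975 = 1.53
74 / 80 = 0.92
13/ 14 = 0.93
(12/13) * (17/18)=34/39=0.87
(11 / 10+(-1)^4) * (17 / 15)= 119 / 50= 2.38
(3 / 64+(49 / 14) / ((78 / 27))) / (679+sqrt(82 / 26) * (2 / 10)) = 17772825 / 9589650176 - 5235 * sqrt(533) / 124665452288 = 0.00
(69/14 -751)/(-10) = 74.61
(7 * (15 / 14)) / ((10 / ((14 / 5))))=21 / 10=2.10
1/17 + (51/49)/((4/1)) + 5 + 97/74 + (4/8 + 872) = 108382643/123284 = 879.13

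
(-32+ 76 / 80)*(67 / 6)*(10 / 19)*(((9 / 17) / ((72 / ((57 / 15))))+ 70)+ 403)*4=-4461088671 / 12920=-345285.50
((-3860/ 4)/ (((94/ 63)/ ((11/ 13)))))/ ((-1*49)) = 95535/ 8554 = 11.17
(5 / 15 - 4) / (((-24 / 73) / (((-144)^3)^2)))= 99439286943744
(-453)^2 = 205209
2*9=18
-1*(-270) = 270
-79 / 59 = -1.34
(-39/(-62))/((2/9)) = 351/124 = 2.83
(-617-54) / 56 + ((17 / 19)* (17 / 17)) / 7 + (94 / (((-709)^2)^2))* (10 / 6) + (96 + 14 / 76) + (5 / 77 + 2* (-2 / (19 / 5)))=739444223420580551 / 8872387648664232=83.34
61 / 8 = 7.62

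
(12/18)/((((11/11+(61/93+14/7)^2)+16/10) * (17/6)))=86490/3548597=0.02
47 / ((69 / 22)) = 1034 / 69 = 14.99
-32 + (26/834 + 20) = -4991/417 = -11.97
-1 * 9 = -9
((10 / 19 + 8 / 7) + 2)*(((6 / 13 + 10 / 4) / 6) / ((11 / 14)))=1708 / 741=2.30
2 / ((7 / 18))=36 / 7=5.14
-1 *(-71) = 71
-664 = -664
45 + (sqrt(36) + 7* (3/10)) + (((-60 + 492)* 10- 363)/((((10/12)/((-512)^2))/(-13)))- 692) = -161819400437/10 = -16181940043.70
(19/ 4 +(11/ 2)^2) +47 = 82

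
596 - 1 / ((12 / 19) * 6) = 42893 / 72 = 595.74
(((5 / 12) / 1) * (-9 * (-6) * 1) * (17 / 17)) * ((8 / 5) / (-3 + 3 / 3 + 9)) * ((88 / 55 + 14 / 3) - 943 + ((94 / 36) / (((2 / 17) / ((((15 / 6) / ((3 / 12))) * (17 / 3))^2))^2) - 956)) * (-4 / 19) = -16206637702256 / 7695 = -2106125757.28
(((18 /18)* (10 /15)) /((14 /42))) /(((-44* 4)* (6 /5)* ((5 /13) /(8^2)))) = -52 /33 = -1.58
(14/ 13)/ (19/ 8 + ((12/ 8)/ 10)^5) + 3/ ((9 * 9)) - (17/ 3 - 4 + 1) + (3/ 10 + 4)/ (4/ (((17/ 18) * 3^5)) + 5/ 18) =6397964959478/ 516387653145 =12.39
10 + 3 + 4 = 17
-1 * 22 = -22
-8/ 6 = -4/ 3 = -1.33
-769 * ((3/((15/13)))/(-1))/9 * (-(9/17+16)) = -2809157/765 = -3672.10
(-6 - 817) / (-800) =1.03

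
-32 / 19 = -1.68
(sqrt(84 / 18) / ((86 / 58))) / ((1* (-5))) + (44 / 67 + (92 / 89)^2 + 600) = 319339812 / 530707- 29* sqrt(42) / 645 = 601.43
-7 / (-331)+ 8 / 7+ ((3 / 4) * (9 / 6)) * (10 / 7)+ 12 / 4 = 7641 / 1324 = 5.77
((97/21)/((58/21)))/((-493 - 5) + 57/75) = -2425/720998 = -0.00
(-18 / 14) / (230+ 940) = -0.00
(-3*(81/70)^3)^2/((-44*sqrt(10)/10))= -2541865828329*sqrt(10)/5176556000000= -1.55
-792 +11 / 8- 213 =-8029 / 8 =-1003.62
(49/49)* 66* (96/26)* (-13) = -3168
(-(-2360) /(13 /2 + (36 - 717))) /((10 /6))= -2832 /1349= -2.10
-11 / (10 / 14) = -15.40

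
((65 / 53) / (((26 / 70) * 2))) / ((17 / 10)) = 875 / 901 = 0.97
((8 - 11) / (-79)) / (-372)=-1 / 9796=-0.00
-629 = -629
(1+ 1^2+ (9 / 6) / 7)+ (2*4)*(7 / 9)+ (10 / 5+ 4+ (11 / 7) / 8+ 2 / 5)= 37883 / 2520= 15.03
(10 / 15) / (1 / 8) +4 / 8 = 35 / 6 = 5.83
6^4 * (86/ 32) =3483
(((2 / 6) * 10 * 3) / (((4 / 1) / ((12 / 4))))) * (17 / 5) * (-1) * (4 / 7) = -102 / 7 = -14.57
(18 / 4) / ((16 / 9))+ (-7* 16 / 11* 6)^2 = 14460489 / 3872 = 3734.63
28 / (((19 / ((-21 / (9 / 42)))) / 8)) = -21952 / 19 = -1155.37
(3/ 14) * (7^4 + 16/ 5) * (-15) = -108189/ 14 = -7727.79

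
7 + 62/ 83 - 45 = -3092/ 83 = -37.25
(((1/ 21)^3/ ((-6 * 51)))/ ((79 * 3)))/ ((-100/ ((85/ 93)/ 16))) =1/ 1175740997760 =0.00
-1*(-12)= 12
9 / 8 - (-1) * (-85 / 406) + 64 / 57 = 188695 / 92568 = 2.04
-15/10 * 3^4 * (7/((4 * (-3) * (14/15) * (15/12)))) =243/4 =60.75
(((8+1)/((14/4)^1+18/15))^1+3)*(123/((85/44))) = 1250172/3995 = 312.93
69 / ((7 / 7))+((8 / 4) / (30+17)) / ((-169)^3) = 69.00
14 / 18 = 7 / 9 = 0.78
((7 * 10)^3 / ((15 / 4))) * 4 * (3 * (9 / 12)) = 823200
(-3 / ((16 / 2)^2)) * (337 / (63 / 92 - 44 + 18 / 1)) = 0.62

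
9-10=-1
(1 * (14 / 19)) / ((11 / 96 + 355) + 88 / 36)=576 / 279509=0.00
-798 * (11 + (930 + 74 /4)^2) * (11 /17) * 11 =-173739368187 /34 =-5109981417.26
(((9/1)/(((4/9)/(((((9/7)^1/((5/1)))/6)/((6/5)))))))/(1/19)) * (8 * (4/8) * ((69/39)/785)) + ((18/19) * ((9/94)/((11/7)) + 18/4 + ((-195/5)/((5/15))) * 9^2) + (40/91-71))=-25385832045209/2806824020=-9044.33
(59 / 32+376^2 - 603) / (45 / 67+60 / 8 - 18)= -301821265 / 21072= -14323.33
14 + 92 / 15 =302 / 15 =20.13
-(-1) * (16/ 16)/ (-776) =-1/ 776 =-0.00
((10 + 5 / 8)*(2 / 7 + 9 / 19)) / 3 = 2.69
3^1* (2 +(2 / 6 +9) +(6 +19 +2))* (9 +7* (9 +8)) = 14720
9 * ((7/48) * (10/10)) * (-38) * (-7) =2793/8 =349.12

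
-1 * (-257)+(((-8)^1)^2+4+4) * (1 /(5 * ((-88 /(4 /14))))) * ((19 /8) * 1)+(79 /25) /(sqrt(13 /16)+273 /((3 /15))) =907218338743 /3531526460 - 316 * sqrt(13) /745289675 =256.89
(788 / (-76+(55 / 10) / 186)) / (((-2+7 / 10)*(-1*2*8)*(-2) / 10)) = 916050 / 367393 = 2.49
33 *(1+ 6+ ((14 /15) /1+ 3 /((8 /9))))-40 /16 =14827 /40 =370.68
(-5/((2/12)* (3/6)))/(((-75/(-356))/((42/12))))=-4984/5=-996.80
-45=-45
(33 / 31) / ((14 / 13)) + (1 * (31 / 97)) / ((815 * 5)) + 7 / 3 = 1709604737 / 514648050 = 3.32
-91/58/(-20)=91/1160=0.08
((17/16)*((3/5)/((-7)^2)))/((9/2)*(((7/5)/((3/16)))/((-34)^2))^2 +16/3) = 63893565/26193107584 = 0.00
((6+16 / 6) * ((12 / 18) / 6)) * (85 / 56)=1105 / 756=1.46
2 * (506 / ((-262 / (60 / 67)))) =-30360 / 8777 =-3.46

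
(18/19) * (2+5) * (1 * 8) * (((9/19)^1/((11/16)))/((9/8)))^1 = 129024/3971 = 32.49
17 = 17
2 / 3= 0.67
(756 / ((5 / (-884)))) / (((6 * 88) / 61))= -849303 / 55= -15441.87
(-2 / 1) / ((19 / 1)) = -0.11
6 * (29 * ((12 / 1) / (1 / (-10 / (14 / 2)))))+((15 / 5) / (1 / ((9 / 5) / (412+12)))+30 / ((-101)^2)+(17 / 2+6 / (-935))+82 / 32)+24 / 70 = -168234702777573 / 56617182160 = -2971.44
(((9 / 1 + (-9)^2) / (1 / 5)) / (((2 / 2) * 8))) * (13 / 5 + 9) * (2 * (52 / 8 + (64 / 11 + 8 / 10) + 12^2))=4510863 / 22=205039.23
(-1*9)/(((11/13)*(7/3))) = -351/77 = -4.56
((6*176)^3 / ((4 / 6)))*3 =5299126272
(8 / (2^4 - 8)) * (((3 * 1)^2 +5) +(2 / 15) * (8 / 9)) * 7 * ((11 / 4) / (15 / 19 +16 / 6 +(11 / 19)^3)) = 71902897 / 965700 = 74.46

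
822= 822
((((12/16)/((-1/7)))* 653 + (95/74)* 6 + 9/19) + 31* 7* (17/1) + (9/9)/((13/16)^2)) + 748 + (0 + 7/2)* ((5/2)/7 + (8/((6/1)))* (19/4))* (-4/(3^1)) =4222386817/4277052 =987.22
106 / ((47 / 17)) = 1802 / 47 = 38.34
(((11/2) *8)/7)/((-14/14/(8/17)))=-2.96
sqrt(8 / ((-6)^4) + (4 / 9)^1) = sqrt(146) / 18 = 0.67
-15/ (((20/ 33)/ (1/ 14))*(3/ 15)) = -495/ 56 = -8.84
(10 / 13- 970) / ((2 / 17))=-107100 / 13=-8238.46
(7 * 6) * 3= 126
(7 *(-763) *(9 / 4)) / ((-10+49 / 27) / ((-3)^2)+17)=-11680767 / 15640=-746.85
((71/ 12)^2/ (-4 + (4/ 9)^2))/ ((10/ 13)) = -589797/ 49280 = -11.97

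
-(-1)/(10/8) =4/5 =0.80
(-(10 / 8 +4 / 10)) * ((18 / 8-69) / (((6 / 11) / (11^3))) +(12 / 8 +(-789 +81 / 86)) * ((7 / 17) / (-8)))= 268687.06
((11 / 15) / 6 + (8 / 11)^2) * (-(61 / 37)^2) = -26385611 / 14908410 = -1.77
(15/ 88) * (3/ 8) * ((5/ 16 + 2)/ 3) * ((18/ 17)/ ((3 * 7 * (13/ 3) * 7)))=4995/ 60988928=0.00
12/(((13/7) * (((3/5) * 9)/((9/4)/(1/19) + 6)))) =175/3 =58.33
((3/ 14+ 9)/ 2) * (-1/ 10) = -129/ 280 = -0.46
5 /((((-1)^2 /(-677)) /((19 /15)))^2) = 165456769 /45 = 3676817.09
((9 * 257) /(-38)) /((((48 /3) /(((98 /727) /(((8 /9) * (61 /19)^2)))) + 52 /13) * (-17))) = 19380627 /5908094728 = 0.00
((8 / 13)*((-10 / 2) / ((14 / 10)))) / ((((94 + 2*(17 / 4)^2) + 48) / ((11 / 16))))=-44 / 5187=-0.01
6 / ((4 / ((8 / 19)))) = 0.63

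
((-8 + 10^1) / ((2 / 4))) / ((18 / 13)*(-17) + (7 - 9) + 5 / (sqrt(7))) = -120848 / 767343 - 3380*sqrt(7) / 767343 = -0.17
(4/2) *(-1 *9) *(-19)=342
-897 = -897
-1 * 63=-63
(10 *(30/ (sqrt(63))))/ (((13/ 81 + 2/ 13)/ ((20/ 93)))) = 702000 *sqrt(7)/ 71827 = 25.86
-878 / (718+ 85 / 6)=-5268 / 4393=-1.20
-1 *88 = -88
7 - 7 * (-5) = 42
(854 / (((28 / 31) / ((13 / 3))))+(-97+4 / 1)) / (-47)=-24025 / 282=-85.20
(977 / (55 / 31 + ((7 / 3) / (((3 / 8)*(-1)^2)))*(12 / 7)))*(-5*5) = -2271525 / 1157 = -1963.29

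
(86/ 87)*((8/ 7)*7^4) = 235984/ 87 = 2712.46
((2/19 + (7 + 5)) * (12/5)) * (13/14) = 3588/133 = 26.98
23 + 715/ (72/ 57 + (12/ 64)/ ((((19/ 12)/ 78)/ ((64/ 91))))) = 118831/ 1032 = 115.15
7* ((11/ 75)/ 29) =0.04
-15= -15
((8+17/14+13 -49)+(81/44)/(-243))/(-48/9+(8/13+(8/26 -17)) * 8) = 321841/1608992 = 0.20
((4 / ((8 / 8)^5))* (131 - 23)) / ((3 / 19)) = 2736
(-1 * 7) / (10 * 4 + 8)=-7 / 48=-0.15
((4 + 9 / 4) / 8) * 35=875 / 32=27.34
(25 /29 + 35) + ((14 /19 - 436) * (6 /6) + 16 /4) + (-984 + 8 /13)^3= -1151203404625106 /1210547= -950977867.55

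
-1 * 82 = -82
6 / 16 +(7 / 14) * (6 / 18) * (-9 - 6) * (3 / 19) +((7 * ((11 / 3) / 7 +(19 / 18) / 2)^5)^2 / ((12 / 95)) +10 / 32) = 3084140133756973316363022173 / 4805561889566834376572928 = 641.79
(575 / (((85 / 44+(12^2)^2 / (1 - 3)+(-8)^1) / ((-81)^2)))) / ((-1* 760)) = 2766555 / 5781814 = 0.48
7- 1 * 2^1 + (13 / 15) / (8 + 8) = 1213 / 240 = 5.05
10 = 10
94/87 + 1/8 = 839/696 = 1.21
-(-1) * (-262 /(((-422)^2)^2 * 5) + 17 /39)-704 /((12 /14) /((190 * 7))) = -3377733148653543629 /3092106327960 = -1092372.90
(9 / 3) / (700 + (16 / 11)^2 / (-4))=121 / 28212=0.00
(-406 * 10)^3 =-66923416000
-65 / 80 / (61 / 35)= -455 / 976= -0.47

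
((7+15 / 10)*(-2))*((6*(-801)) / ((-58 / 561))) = -22917411 / 29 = -790255.55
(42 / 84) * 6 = 3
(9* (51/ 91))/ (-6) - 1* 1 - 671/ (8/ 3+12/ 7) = -1297691/ 8372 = -155.00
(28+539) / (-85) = -567 / 85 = -6.67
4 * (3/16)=3/4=0.75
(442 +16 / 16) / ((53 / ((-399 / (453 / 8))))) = -58.90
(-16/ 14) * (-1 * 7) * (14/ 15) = 112/ 15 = 7.47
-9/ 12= -0.75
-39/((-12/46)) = 299/2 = 149.50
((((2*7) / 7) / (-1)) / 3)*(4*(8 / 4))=-16 / 3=-5.33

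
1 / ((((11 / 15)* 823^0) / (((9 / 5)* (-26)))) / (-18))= 12636 / 11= 1148.73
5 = 5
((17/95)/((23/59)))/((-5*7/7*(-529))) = 1003/5779325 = 0.00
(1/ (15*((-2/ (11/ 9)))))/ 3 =-11/ 810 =-0.01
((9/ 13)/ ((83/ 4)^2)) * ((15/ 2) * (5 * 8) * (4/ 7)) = 172800/ 626899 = 0.28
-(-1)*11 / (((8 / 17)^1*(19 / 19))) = 187 / 8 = 23.38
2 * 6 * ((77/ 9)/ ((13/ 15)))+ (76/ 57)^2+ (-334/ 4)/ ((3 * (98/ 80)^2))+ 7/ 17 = 487603175/ 4775589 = 102.10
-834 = -834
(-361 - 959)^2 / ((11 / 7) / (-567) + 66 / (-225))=-15717240000 / 2671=-5884402.85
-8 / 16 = -1 / 2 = -0.50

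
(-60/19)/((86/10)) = -300/817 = -0.37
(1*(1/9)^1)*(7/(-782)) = -7/7038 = -0.00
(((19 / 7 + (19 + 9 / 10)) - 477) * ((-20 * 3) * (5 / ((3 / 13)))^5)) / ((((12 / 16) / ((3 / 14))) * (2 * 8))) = 2324600901.32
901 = 901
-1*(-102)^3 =1061208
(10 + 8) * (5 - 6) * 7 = -126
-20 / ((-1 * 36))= 5 / 9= 0.56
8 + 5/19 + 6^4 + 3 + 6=24952/19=1313.26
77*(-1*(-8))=616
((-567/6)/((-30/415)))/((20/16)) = 5229/5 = 1045.80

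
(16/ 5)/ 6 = 8/ 15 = 0.53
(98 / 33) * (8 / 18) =392 / 297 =1.32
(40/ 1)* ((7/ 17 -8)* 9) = -46440/ 17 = -2731.76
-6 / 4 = -3 / 2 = -1.50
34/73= 0.47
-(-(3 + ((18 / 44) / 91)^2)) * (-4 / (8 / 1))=-12024093 / 8016008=-1.50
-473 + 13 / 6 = -2825 / 6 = -470.83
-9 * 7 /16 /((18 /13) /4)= -91 /8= -11.38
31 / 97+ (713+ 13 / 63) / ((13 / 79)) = 344339305 / 79443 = 4334.42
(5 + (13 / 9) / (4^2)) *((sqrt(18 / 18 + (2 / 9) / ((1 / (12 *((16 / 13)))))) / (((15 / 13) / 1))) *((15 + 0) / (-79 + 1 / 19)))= -13927 *sqrt(6513) / 648000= -1.73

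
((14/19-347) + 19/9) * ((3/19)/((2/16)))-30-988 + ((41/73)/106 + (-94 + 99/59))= -763919413109/494434986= -1545.04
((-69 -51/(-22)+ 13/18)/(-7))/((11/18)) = 15.42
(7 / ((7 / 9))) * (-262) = -2358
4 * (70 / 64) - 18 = -109 / 8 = -13.62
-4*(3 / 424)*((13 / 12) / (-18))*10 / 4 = 65 / 15264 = 0.00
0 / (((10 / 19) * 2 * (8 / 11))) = 0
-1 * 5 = -5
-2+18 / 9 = 0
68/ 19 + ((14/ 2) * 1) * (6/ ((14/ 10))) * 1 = 638/ 19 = 33.58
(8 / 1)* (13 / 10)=52 / 5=10.40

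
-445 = -445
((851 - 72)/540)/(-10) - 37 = -200579/5400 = -37.14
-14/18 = -7/9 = -0.78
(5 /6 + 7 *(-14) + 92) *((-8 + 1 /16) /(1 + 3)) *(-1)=-10.25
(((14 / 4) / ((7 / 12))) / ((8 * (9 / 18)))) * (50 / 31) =75 / 31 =2.42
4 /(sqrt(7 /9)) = 12 *sqrt(7) /7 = 4.54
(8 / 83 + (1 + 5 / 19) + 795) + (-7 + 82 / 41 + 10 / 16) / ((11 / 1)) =795.96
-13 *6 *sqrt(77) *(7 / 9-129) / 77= 30004 *sqrt(77) / 231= 1139.76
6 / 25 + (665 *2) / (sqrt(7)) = 502.93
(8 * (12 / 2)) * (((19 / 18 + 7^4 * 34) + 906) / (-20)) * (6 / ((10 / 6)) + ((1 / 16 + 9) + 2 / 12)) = -2541439.10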